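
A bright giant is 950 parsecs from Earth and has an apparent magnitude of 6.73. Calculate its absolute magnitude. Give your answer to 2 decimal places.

5 log₁₀(d/10 pc) = 5 log₁₀(950.0) − 5 = 9.889
M = m − 5 log₁₀(d/10) = 6.73 − 9.889 = -3.159

M ≈ -3.16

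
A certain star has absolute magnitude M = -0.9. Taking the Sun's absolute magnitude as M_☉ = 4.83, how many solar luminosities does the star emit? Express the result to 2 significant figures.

L/L_☉ ≈ 200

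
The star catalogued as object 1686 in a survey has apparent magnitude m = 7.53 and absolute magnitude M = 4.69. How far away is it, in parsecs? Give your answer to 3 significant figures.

Distance modulus: m − M = 7.53 − (4.69) = 2.840
m − M = 5 log₁₀ d − 5
log₁₀ d = (m − M)/5 + 1 = 1.5680
d = 10^1.5680 = 36.98 pc

d ≈ 37.0 pc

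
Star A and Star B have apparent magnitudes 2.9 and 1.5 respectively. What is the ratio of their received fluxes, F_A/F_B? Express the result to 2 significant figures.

F_A/F_B ≈ 0.28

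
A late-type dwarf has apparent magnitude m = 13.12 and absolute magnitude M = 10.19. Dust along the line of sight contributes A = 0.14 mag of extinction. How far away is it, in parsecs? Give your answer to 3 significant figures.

d ≈ 36.1 pc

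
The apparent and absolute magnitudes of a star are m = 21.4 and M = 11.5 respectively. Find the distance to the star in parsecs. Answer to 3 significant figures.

d ≈ 955 pc

Distance modulus: m − M = 21.4 − (11.5) = 9.900
m − M = 5 log₁₀ d − 5
log₁₀ d = (m − M)/5 + 1 = 2.9800
d = 10^2.9800 = 955.0 pc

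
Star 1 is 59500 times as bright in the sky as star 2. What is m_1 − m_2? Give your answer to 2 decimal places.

m_1 − m_2 ≈ -11.94

Pogson: Δm = −2.5 log₁₀(ratio) = −2.5 log₁₀(59500) = −2.5 × 4.7745 = -11.936
Star 1 is brighter, so it has the smaller magnitude: the difference is negative.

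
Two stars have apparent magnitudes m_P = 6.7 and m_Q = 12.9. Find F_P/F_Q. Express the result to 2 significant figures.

F_P/F_Q ≈ 300

Δm = 6.7 − (12.9) = -6.2
Flux ratio = 10^(−0.4 Δm) = 10^(−0.4 × -6.2) = 10^2.480 = 302.0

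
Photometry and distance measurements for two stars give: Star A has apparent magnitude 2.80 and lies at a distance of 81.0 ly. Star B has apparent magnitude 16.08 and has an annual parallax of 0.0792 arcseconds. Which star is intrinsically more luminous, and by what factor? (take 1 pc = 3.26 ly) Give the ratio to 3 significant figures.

Star A is more luminous, by a factor of 794000.

Star A: d = 81.0 ly / 3.26 = 24.85 pc
Star A: M = m − 5 log₁₀ d + 5 = 2.80 − 5·1.3953 + 5 = 0.824
Star B: d = 1/p = 1/0.0792″ = 12.63 pc
Star B: M = m − 5 log₁₀ d + 5 = 16.08 − 5·1.1013 + 5 = 15.574
ΔM = M_A − M_B = 0.824 − (15.574) = -14.750; smaller M is more luminous → Star A.
L ratio = 10^(0.4 |ΔM|) = 10^5.900 = 794300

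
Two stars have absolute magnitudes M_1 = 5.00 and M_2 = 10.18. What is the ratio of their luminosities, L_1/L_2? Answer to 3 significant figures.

L_1/L_2 ≈ 118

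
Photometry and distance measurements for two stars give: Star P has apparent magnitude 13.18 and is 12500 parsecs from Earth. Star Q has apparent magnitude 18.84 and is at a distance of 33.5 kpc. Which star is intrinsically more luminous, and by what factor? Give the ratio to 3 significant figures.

Star P is more luminous, by a factor of 25.6.

Star P: M = m − 5 log₁₀ d + 5 = 13.18 − 5·4.0969 + 5 = -2.305
Star Q: d = 33.5 kpc = 33500 pc
Star Q: M = m − 5 log₁₀ d + 5 = 18.84 − 5·4.5250 + 5 = 1.215
ΔM = M_P − M_Q = -2.305 − (1.215) = -3.519; smaller M is more luminous → Star P.
L ratio = 10^(0.4 |ΔM|) = 10^1.408 = 25.57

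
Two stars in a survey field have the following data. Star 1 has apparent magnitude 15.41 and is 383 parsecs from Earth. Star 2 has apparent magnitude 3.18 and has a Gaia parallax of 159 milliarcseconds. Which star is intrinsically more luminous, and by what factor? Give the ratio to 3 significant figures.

Star 2 is more luminous, by a factor of 21.0.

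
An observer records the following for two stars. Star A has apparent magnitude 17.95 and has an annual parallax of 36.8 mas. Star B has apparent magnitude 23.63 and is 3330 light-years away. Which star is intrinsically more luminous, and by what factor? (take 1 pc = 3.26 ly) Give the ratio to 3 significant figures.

Star A: p = 36.8 mas = 0.0368″ → d = 1/p = 27.17 pc
Star A: M = m − 5 log₁₀ d + 5 = 17.95 − 5·1.4342 + 5 = 15.779
Star B: d = 3330 ly / 3.26 = 1021 pc
Star B: M = m − 5 log₁₀ d + 5 = 23.63 − 5·3.0092 + 5 = 13.584
ΔM = M_A − M_B = 15.779 − (13.584) = 2.195; smaller M is more luminous → Star B.
L ratio = 10^(0.4 |ΔM|) = 10^0.878 = 7.554

Star B is more luminous, by a factor of 7.55.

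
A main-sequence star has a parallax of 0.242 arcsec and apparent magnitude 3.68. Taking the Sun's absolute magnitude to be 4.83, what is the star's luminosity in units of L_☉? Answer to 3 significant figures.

L/L_☉ ≈ 0.492

d = 1/p = 1/0.242″ = 4.132 pc
M = m − 5 log₁₀ d + 5 = 3.68 − 5·0.6162 + 5 = 5.599
M − M_☉ = 5.599 − 4.83 = 0.769
L/L_☉ = 10^(−0.4 × 0.769) = 0.4925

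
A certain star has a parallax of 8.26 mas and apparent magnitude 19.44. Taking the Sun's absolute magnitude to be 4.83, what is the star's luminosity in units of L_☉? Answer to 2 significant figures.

L/L_☉ ≈ 2.1×10^-4

d = 1/p = 1000/8.26 mas = 121.1 pc
M = m − 5 log₁₀ d + 5 = 19.44 − 5·2.0830 + 5 = 14.025
M − M_☉ = 14.025 − 4.83 = 9.195
L/L_☉ = 10^(−0.4 × 9.195) = 2.099×10^-4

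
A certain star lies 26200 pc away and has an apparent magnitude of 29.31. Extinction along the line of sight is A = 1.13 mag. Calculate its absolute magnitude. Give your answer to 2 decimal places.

5 log₁₀(d/10 pc) = 5 log₁₀(26200) − 5 = 17.092
M = m − 5 log₁₀(d/10) − A = 29.31 − 17.092 − 1.13 = 11.088

M ≈ 11.09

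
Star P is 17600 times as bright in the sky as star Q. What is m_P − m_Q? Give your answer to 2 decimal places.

Pogson: Δm = −2.5 log₁₀(ratio) = −2.5 log₁₀(17600) = −2.5 × 4.2455 = -10.614
Star P is brighter, so it has the smaller magnitude: the difference is negative.

m_P − m_Q ≈ -10.61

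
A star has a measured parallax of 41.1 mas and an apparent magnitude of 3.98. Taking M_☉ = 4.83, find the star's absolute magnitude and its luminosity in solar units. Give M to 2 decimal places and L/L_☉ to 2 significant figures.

M ≈ 2.05; L/L_☉ ≈ 13

d = 1/p = 1000/41.1 mas = 24.33 pc
M = m − 5 log₁₀ d + 5 = 3.98 − 5·1.3862 + 5 = 2.049
M − M_☉ = 2.049 − 4.83 = -2.781
L/L_☉ = 10^(−0.4 × -2.781) = 12.95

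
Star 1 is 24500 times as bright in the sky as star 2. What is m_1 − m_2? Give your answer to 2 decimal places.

m_1 − m_2 ≈ -10.97

Pogson: Δm = −2.5 log₁₀(ratio) = −2.5 log₁₀(24500) = −2.5 × 4.3892 = -10.973
Star 1 is brighter, so it has the smaller magnitude: the difference is negative.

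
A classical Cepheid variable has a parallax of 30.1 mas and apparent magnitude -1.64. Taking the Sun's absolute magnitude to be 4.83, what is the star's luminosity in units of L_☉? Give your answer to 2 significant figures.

L/L_☉ ≈ 4300

d = 1/p = 1000/30.1 mas = 33.22 pc
M = m − 5 log₁₀ d + 5 = -1.64 − 5·1.5214 + 5 = -4.247
M − M_☉ = -4.247 − 4.83 = -9.077
L/L_☉ = 10^(−0.4 × -9.077) = 4274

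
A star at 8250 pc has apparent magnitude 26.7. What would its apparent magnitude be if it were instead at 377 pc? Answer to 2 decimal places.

Flux ∝ 1/d², so Δm = 5 log₁₀(d₂/d₁) = 5 log₁₀(377/8250) = -6.701
m₂ = m₁ + Δm = 26.7 + (-6.701) = 19.999

m ≈ 20.00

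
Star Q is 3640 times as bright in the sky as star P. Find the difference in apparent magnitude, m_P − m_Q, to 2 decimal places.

Pogson: Δm = −2.5 log₁₀(ratio) = −2.5 log₁₀(3640) = −2.5 × 3.5611 = -8.903
Star Q is brighter so has the smaller magnitude: m_P − m_Q is positive.

m_P − m_Q ≈ 8.90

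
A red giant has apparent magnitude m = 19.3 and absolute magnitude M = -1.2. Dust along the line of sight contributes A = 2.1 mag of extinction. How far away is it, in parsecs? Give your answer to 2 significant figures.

d ≈ 48000 pc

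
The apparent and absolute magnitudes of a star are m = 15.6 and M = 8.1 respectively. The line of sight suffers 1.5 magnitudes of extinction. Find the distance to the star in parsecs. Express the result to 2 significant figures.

m − M = 5 log₁₀(d/10 pc) + A  ⇒  15.6 − (8.1) − 1.5 = 5 log₁₀(d/10)
6.000 = 5 log₁₀(d/10)
log₁₀ d = (m − M − A)/5 + 1 = 2.2000
d = 10^2.2000 = 158.5 pc

d ≈ 160 pc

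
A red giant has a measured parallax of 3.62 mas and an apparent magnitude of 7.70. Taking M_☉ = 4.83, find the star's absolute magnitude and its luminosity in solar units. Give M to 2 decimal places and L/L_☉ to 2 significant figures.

M ≈ 0.49; L/L_☉ ≈ 54

d = 1/p = 1000/3.62 mas = 276.2 pc
M = m − 5 log₁₀ d + 5 = 7.70 − 5·2.4413 + 5 = 0.494
M − M_☉ = 0.494 − 4.83 = -4.336
L/L_☉ = 10^(−0.4 × -4.336) = 54.27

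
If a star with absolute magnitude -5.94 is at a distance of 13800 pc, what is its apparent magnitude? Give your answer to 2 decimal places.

m ≈ 9.76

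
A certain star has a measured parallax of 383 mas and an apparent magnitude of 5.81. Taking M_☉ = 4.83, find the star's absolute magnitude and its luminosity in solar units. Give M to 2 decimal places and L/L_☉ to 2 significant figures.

M ≈ 8.73; L/L_☉ ≈ 0.028

d = 1/p = 1000/383 mas = 2.611 pc
M = m − 5 log₁₀ d + 5 = 5.81 − 5·0.4168 + 5 = 8.726
M − M_☉ = 8.726 − 4.83 = 3.896
L/L_☉ = 10^(−0.4 × 3.896) = 0.02764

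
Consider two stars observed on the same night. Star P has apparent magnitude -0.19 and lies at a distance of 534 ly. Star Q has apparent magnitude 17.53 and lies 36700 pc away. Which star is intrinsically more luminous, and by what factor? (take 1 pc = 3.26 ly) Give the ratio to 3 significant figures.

Star P is more luminous, by a factor of 244.

Star P: d = 534 ly / 3.26 = 163.8 pc
Star P: M = m − 5 log₁₀ d + 5 = -0.19 − 5·2.2143 + 5 = -6.262
Star Q: M = m − 5 log₁₀ d + 5 = 17.53 − 5·4.5647 + 5 = -0.293
ΔM = M_P − M_Q = -6.262 − (-0.293) = -5.968; smaller M is more luminous → Star P.
L ratio = 10^(0.4 |ΔM|) = 10^2.387 = 244.0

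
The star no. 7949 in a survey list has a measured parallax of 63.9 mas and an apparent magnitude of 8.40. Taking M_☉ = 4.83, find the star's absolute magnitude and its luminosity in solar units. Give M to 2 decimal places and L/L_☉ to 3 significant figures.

M ≈ 7.43; L/L_☉ ≈ 0.0914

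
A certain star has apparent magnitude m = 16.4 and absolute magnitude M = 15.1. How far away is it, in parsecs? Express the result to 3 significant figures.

d ≈ 18.2 pc

μ = m − M = 1.300
m − M = 5 log₁₀ d − 5
log₁₀ d = (m − M)/5 + 1 = 1.2600
d = 10^1.2600 = 18.20 pc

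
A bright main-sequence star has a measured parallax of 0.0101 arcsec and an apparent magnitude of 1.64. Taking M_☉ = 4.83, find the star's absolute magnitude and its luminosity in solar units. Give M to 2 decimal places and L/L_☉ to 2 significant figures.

M ≈ -3.34; L/L_☉ ≈ 1900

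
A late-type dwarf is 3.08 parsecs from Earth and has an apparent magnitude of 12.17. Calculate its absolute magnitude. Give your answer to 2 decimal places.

M ≈ 14.73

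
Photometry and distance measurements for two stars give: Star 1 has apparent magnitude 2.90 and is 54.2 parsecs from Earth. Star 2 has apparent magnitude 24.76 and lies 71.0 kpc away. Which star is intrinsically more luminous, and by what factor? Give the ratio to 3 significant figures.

Star 1 is more luminous, by a factor of 323.

Star 1: M = m − 5 log₁₀ d + 5 = 2.90 − 5·1.7340 + 5 = -0.770
Star 2: d = 71.0 kpc = 71000 pc
Star 2: M = m − 5 log₁₀ d + 5 = 24.76 − 5·4.8513 + 5 = 5.504
ΔM = M_1 − M_2 = -0.770 − (5.504) = -6.274; smaller M is more luminous → Star 1.
L ratio = 10^(0.4 |ΔM|) = 10^2.509 = 323.2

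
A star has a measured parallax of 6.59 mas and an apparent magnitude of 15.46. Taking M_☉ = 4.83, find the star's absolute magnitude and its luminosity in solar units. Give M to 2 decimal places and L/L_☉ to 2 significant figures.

M ≈ 9.55; L/L_☉ ≈ 0.013

d = 1/p = 1000/6.59 mas = 151.7 pc
M = m − 5 log₁₀ d + 5 = 15.46 − 5·2.1811 + 5 = 9.554
M − M_☉ = 9.554 − 4.83 = 4.724
L/L_☉ = 10^(−0.4 × 4.724) = 0.01289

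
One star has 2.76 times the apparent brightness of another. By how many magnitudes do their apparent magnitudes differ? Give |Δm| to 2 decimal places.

Pogson: Δm = −2.5 log₁₀(ratio) = −2.5 log₁₀(2.76) = −2.5 × 0.4409 = -1.102

|Δm| ≈ 1.10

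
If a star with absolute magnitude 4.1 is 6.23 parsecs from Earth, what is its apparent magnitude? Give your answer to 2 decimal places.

m = M + 5 log₁₀ d − 5 = 4.1 + 5·0.7945 − 5 = 3.072

m ≈ 3.07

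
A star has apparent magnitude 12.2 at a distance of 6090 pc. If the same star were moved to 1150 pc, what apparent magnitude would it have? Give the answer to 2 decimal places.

m ≈ 8.58

Flux ∝ 1/d², so Δm = 5 log₁₀(d₂/d₁) = 5 log₁₀(1150/6090) = -3.620
m₂ = m₁ + Δm = 12.2 + (-3.620) = 8.580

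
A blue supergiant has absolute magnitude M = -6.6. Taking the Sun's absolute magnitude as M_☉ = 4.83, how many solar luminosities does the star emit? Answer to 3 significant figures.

L/L_☉ ≈ 37300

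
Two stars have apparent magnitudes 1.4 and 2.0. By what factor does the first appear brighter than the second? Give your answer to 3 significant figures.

1.74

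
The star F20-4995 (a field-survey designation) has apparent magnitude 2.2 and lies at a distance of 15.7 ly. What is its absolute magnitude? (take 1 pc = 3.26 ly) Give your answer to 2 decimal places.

d = 15.7 ly / 3.26 = 4.816 pc
5 log₁₀(d/10 pc) = 5 log₁₀(4.816) − 5 = -1.587
M = m − 5 log₁₀(d/10) = 2.2 + 1.587 = 3.787

M ≈ 3.79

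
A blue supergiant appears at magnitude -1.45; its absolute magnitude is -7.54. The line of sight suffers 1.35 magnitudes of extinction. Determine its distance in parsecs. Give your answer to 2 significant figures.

d ≈ 89 pc

m − M = 5 log₁₀(d/10 pc) + A  ⇒  -1.45 − (-7.54) − 1.35 = 5 log₁₀(d/10)
4.740 = 5 log₁₀(d/10)
log₁₀ d = (m − M − A)/5 + 1 = 1.9480
d = 10^1.9480 = 88.72 pc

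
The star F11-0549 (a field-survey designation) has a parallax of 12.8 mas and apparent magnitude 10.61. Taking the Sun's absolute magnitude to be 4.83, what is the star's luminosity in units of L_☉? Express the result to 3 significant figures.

L/L_☉ ≈ 0.298

d = 1/p = 1000/12.8 mas = 78.12 pc
M = m − 5 log₁₀ d + 5 = 10.61 − 5·1.8928 + 5 = 6.146
M − M_☉ = 6.146 − 4.83 = 1.316
L/L_☉ = 10^(−0.4 × 1.316) = 0.2976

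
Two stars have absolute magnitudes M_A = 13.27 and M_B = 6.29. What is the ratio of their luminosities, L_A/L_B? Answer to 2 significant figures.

ΔM = M_A − M_B = 6.98
L_A/L_B = 10^(−0.4 ΔM) = 10^-2.792 = 1.614×10^-3

L_A/L_B ≈ 1.6×10^-3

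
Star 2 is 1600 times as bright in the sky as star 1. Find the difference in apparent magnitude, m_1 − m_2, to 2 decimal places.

Pogson: Δm = −2.5 log₁₀(ratio) = −2.5 log₁₀(1600) = −2.5 × 3.2041 = -8.010
Star 2 is brighter so has the smaller magnitude: m_1 − m_2 is positive.

m_1 − m_2 ≈ 8.01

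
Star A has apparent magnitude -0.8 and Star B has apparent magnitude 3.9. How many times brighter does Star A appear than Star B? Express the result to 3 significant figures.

75.9

Δm = -0.8 − (3.9) = -4.7
Flux ratio = 10^(−0.4 Δm) = 10^(−0.4 × -4.7) = 10^1.880 = 75.86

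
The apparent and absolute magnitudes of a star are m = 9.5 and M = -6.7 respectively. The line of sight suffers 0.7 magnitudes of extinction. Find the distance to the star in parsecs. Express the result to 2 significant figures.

m − M = 5 log₁₀(d/10 pc) + A  ⇒  9.5 − (-6.7) − 0.7 = 5 log₁₀(d/10)
15.500 = 5 log₁₀(d/10)
log₁₀ d = (m − M − A)/5 + 1 = 4.1000
d = 10^4.1000 = 12590 pc

d ≈ 13000 pc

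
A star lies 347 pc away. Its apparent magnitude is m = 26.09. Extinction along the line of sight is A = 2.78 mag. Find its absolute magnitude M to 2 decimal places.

5 log₁₀(d/10 pc) = 5 log₁₀(347.0) − 5 = 7.702
M = m − 5 log₁₀(d/10) − A = 26.09 − 7.702 − 2.78 = 15.608

M ≈ 15.61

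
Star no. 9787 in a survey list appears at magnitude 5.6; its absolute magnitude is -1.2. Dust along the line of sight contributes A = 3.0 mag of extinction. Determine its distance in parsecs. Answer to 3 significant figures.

d ≈ 57.5 pc

m − M = 5 log₁₀(d/10 pc) + A  ⇒  5.6 − (-1.2) − 3.0 = 5 log₁₀(d/10)
3.800 = 5 log₁₀(d/10)
log₁₀ d = (m − M − A)/5 + 1 = 1.7600
d = 10^1.7600 = 57.54 pc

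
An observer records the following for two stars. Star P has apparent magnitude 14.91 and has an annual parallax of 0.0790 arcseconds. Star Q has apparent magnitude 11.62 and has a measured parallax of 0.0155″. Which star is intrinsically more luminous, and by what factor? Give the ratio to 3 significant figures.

Star Q is more luminous, by a factor of 538.

Star P: d = 1/p = 1/0.0790″ = 12.66 pc
Star P: M = m − 5 log₁₀ d + 5 = 14.91 − 5·1.1024 + 5 = 14.398
Star Q: d = 1/p = 1/0.0155″ = 64.52 pc
Star Q: M = m − 5 log₁₀ d + 5 = 11.62 − 5·1.8097 + 5 = 7.572
ΔM = M_P − M_Q = 14.398 − (7.572) = 6.826; smaller M is more luminous → Star Q.
L ratio = 10^(0.4 |ΔM|) = 10^2.731 = 537.8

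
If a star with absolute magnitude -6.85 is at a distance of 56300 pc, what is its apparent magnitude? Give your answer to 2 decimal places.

m ≈ 11.90

m = M + 5 log₁₀ d − 5 = -6.85 + 5·4.7505 − 5 = 11.903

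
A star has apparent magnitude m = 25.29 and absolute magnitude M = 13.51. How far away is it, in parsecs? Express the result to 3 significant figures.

μ = m − M = 11.780
m − M = 5 log₁₀ d − 5
log₁₀ d = (m − M)/5 + 1 = 3.3560
d = 10^3.3560 = 2270 pc

d ≈ 2270 pc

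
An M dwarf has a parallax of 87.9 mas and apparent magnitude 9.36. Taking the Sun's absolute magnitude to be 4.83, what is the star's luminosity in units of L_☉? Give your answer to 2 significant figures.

d = 1/p = 1000/87.9 mas = 11.38 pc
M = m − 5 log₁₀ d + 5 = 9.36 − 5·1.0560 + 5 = 9.080
M − M_☉ = 9.080 − 4.83 = 4.250
L/L_☉ = 10^(−0.4 × 4.250) = 0.01995

L/L_☉ ≈ 0.020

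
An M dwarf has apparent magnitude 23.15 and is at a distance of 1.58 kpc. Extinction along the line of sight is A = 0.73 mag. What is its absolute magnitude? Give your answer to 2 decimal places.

d = 1.58 kpc = 1580 pc
5 log₁₀(d/10 pc) = 5 log₁₀(1580) − 5 = 10.993
M = m − 5 log₁₀(d/10) − A = 23.15 − 10.993 − 0.73 = 11.427

M ≈ 11.43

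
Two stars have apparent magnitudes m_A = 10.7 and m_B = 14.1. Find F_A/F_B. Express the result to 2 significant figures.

Δm = 10.7 − (14.1) = -3.4
Flux ratio = 10^(−0.4 Δm) = 10^(−0.4 × -3.4) = 10^1.360 = 22.91

F_A/F_B ≈ 23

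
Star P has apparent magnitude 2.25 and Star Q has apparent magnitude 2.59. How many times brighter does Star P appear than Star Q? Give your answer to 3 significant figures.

Δm = 2.25 − (2.59) = -0.34
Flux ratio = 10^(−0.4 Δm) = 10^(−0.4 × -0.34) = 10^0.136 = 1.368

1.37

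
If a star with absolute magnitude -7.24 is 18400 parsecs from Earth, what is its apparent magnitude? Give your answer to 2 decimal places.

m = M + 5 log₁₀ d − 5 = -7.24 + 5·4.2648 − 5 = 9.084

m ≈ 9.08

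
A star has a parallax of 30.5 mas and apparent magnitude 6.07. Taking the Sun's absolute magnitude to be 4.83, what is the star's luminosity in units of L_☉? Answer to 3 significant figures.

d = 1/p = 1000/30.5 mas = 32.79 pc
M = m − 5 log₁₀ d + 5 = 6.07 − 5·1.5157 + 5 = 3.491
M − M_☉ = 3.491 − 4.83 = -1.339
L/L_☉ = 10^(−0.4 × -1.339) = 3.431

L/L_☉ ≈ 3.43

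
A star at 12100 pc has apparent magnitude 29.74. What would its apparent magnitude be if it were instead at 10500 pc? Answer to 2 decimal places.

m ≈ 29.43

Flux ∝ 1/d², so Δm = 5 log₁₀(d₂/d₁) = 5 log₁₀(10500/12100) = -0.308
m₂ = m₁ + Δm = 29.74 + (-0.308) = 29.432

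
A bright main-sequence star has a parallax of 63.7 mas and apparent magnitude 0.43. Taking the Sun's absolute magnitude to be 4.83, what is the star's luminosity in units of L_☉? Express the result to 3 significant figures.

d = 1/p = 1000/63.7 mas = 15.70 pc
M = m − 5 log₁₀ d + 5 = 0.43 − 5·1.1959 + 5 = -0.549
M − M_☉ = -0.549 − 4.83 = -5.379
L/L_☉ = 10^(−0.4 × -5.379) = 141.8

L/L_☉ ≈ 142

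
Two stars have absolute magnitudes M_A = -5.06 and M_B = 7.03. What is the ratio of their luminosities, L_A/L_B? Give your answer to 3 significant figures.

L_A/L_B ≈ 68500

ΔM = M_A − M_B = -12.09
L_A/L_B = 10^(−0.4 ΔM) = 10^4.836 = 68550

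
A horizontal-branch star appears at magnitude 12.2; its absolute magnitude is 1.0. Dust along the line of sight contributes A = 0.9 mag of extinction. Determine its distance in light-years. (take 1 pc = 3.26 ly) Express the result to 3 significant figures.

m − M = 5 log₁₀(d/10 pc) + A  ⇒  12.2 − (1.0) − 0.9 = 5 log₁₀(d/10)
10.300 = 5 log₁₀(d/10)
log₁₀ d = (m − M − A)/5 + 1 = 3.0600
d = 10^3.0600 = 1148 pc
= 3743 ly

d ≈ 3740 ly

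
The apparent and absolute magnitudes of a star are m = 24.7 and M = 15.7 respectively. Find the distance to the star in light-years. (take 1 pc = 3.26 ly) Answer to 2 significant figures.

d ≈ 2100 ly

Distance modulus: m − M = 24.7 − (15.7) = 9.000
m − M = 5 log₁₀ d − 5
log₁₀ d = (m − M)/5 + 1 = 2.8000
d = 10^2.8000 = 631.0 pc
= 2057 ly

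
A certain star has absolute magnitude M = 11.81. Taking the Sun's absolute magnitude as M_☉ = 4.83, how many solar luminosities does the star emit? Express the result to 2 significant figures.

L/L_☉ ≈ 1.6×10^-3

M − M_☉ = 11.81 − 4.83 = 6.980
L/L_☉ = 10^(−0.4 (M − M_☉)) = 10^-2.792 = 1.614×10^-3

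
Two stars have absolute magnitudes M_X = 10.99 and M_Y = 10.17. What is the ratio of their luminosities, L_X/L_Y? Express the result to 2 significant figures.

L_X/L_Y ≈ 0.47

ΔM = M_X − M_Y = 0.82
L_X/L_Y = 10^(−0.4 ΔM) = 10^-0.328 = 0.4699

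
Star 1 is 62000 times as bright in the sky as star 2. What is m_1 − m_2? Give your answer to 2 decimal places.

Pogson: Δm = −2.5 log₁₀(ratio) = −2.5 log₁₀(62000) = −2.5 × 4.7924 = -11.981
Star 1 is brighter, so it has the smaller magnitude: the difference is negative.

m_1 − m_2 ≈ -11.98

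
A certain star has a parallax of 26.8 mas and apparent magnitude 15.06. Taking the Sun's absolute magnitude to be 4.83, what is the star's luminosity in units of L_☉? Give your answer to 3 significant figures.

L/L_☉ ≈ 1.13×10^-3

d = 1/p = 1000/26.8 mas = 37.31 pc
M = m − 5 log₁₀ d + 5 = 15.06 − 5·1.5719 + 5 = 12.201
M − M_☉ = 12.201 − 4.83 = 7.371
L/L_☉ = 10^(−0.4 × 7.371) = 1.126×10^-3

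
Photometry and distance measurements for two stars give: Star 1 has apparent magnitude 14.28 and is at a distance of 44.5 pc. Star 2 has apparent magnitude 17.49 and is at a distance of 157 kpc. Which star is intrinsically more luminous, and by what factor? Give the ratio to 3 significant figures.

Star 1: M = m − 5 log₁₀ d + 5 = 14.28 − 5·1.6484 + 5 = 11.038
Star 2: d = 157 kpc = 157000 pc
Star 2: M = m − 5 log₁₀ d + 5 = 17.49 − 5·5.1959 + 5 = -3.489
ΔM = M_1 − M_2 = 11.038 − (-3.489) = 14.528; smaller M is more luminous → Star 2.
L ratio = 10^(0.4 |ΔM|) = 10^5.811 = 647300

Star 2 is more luminous, by a factor of 647000.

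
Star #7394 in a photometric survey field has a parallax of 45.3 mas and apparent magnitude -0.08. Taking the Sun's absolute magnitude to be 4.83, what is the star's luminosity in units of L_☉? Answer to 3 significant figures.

L/L_☉ ≈ 449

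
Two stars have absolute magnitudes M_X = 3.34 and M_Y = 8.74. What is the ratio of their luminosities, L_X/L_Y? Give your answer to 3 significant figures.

L_X/L_Y ≈ 145

ΔM = M_X − M_Y = -5.40
L_X/L_Y = 10^(−0.4 ΔM) = 10^2.160 = 144.5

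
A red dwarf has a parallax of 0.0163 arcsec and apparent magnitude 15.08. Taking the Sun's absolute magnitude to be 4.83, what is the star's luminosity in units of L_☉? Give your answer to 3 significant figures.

L/L_☉ ≈ 2.99×10^-3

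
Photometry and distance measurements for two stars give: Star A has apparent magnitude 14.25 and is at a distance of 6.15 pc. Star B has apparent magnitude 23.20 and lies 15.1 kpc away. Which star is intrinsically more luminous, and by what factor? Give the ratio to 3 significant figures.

Star A: M = m − 5 log₁₀ d + 5 = 14.25 − 5·0.7889 + 5 = 15.306
Star B: d = 15.1 kpc = 15100 pc
Star B: M = m − 5 log₁₀ d + 5 = 23.20 − 5·4.1790 + 5 = 7.305
ΔM = M_A − M_B = 15.306 − (7.305) = 8.001; smaller M is more luminous → Star B.
L ratio = 10^(0.4 |ΔM|) = 10^3.200 = 1586

Star B is more luminous, by a factor of 1590.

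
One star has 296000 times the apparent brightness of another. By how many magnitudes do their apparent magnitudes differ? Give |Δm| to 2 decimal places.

|Δm| ≈ 13.68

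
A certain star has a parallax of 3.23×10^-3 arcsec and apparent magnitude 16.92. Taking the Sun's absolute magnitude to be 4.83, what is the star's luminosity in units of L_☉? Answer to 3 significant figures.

d = 1/p = 1/3.23×10^-3″ = 309.6 pc
M = m − 5 log₁₀ d + 5 = 16.92 − 5·2.4908 + 5 = 9.466
M − M_☉ = 9.466 − 4.83 = 4.636
L/L_☉ = 10^(−0.4 × 4.636) = 0.01398

L/L_☉ ≈ 0.0140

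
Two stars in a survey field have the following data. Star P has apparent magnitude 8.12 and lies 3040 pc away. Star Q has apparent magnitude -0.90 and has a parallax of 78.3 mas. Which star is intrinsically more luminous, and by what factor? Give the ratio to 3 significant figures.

Star P: M = m − 5 log₁₀ d + 5 = 8.12 − 5·3.4829 + 5 = -4.294
Star Q: p = 78.3 mas = 0.0783″ → d = 1/p = 12.77 pc
Star Q: M = m − 5 log₁₀ d + 5 = -0.90 − 5·1.1062 + 5 = -1.431
ΔM = M_P − M_Q = -4.294 − (-1.431) = -2.863; smaller M is more luminous → Star P.
L ratio = 10^(0.4 |ΔM|) = 10^1.145 = 13.97

Star P is more luminous, by a factor of 14.0.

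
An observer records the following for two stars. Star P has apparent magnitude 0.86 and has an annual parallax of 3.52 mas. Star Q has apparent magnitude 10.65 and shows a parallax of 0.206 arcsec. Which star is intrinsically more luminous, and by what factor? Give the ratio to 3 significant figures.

Star P: p = 3.52 mas = 3.52×10^-3″ → d = 1/p = 284.1 pc
Star P: M = m − 5 log₁₀ d + 5 = 0.86 − 5·2.4535 + 5 = -6.407
Star Q: d = 1/p = 1/0.206″ = 4.854 pc
Star Q: M = m − 5 log₁₀ d + 5 = 10.65 − 5·0.6861 + 5 = 12.219
ΔM = M_P − M_Q = -6.407 − (12.219) = -18.627; smaller M is more luminous → Star P.
L ratio = 10^(0.4 |ΔM|) = 10^7.451 = 2.823×10^7

Star P is more luminous, by a factor of 2.82×10^7.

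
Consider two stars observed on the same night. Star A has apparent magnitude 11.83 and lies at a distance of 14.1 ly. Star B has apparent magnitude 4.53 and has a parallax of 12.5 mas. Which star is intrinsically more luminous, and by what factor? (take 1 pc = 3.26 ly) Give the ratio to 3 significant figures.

Star A: d = 14.1 ly / 3.26 = 4.325 pc
Star A: M = m − 5 log₁₀ d + 5 = 11.83 − 5·0.6360 + 5 = 13.650
Star B: p = 12.5 mas = 0.0125″ → d = 1/p = 80.00 pc
Star B: M = m − 5 log₁₀ d + 5 = 4.53 − 5·1.9031 + 5 = 0.015
ΔM = M_A − M_B = 13.650 − (0.015) = 13.635; smaller M is more luminous → Star B.
L ratio = 10^(0.4 |ΔM|) = 10^5.454 = 284600

Star B is more luminous, by a factor of 285000.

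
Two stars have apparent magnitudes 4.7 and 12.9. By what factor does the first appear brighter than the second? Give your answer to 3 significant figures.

1910

Δm = 4.7 − (12.9) = -8.2
Flux ratio = 10^(−0.4 Δm) = 10^(−0.4 × -8.2) = 10^3.280 = 1905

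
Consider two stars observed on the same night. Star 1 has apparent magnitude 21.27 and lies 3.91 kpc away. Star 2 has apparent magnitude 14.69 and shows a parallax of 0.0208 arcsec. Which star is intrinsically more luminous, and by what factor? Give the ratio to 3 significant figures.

Star 1 is more luminous, by a factor of 15.4.

Star 1: d = 3.91 kpc = 3910 pc
Star 1: M = m − 5 log₁₀ d + 5 = 21.27 − 5·3.5922 + 5 = 8.309
Star 2: d = 1/p = 1/0.0208″ = 48.08 pc
Star 2: M = m − 5 log₁₀ d + 5 = 14.69 − 5·1.6819 + 5 = 11.280
ΔM = M_1 − M_2 = 8.309 − (11.280) = -2.971; smaller M is more luminous → Star 1.
L ratio = 10^(0.4 |ΔM|) = 10^1.188 = 15.43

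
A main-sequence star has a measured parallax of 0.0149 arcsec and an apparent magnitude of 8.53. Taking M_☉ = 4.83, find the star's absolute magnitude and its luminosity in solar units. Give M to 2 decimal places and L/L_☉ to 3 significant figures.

M ≈ 4.40; L/L_☉ ≈ 1.49

d = 1/p = 1/0.0149″ = 67.11 pc
M = m − 5 log₁₀ d + 5 = 8.53 − 5·1.8268 + 5 = 4.396
M − M_☉ = 4.396 − 4.83 = -0.434
L/L_☉ = 10^(−0.4 × -0.434) = 1.492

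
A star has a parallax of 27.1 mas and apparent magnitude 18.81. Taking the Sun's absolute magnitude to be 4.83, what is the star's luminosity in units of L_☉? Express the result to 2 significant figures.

d = 1/p = 1000/27.1 mas = 36.90 pc
M = m − 5 log₁₀ d + 5 = 18.81 − 5·1.5670 + 5 = 15.975
M − M_☉ = 15.975 − 4.83 = 11.145
L/L_☉ = 10^(−0.4 × 11.145) = 3.484×10^-5

L/L_☉ ≈ 3.5×10^-5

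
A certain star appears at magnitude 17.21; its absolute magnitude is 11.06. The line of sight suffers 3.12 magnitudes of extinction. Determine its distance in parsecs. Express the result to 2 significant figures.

m − M = 5 log₁₀(d/10 pc) + A  ⇒  17.21 − (11.06) − 3.12 = 5 log₁₀(d/10)
3.030 = 5 log₁₀(d/10)
log₁₀ d = (m − M − A)/5 + 1 = 1.6060
d = 10^1.6060 = 40.36 pc

d ≈ 40 pc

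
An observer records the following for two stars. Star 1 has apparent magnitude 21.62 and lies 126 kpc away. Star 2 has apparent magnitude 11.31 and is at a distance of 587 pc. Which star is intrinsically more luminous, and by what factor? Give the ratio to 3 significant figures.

Star 1: d = 126 kpc = 126000 pc
Star 1: M = m − 5 log₁₀ d + 5 = 21.62 − 5·5.1004 + 5 = 1.118
Star 2: M = m − 5 log₁₀ d + 5 = 11.31 − 5·2.7686 + 5 = 2.467
ΔM = M_1 − M_2 = 1.118 − (2.467) = -1.349; smaller M is more luminous → Star 1.
L ratio = 10^(0.4 |ΔM|) = 10^0.539 = 3.463

Star 1 is more luminous, by a factor of 3.46.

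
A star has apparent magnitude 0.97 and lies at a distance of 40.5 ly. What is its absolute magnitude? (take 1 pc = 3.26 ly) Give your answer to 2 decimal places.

M ≈ 0.50

d = 40.5 ly / 3.26 = 12.42 pc
5 log₁₀(d/10 pc) = 5 log₁₀(12.42) − 5 = 0.471
M = m − 5 log₁₀(d/10) = 0.97 − 0.471 = 0.499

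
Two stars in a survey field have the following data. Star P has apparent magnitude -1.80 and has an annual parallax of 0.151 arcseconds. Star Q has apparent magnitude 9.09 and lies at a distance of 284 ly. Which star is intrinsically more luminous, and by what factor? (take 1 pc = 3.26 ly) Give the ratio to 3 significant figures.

Star P is more luminous, by a factor of 131.

Star P: d = 1/p = 1/0.151″ = 6.623 pc
Star P: M = m − 5 log₁₀ d + 5 = -1.80 − 5·0.8210 + 5 = -0.905
Star Q: d = 284 ly / 3.26 = 87.12 pc
Star Q: M = m − 5 log₁₀ d + 5 = 9.09 − 5·1.9401 + 5 = 4.389
ΔM = M_P − M_Q = -0.905 − (4.389) = -5.295; smaller M is more luminous → Star P.
L ratio = 10^(0.4 |ΔM|) = 10^2.118 = 131.2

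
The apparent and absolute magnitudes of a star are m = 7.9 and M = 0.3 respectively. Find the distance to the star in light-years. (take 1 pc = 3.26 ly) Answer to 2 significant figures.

μ = m − M = 7.600
m − M = 5 log₁₀ d − 5
log₁₀ d = (m − M)/5 + 1 = 2.5200
d = 10^2.5200 = 331.1 pc
= 1079 ly

d ≈ 1100 ly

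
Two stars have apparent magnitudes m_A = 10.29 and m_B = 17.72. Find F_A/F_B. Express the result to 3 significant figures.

Δm = 10.29 − (17.72) = -7.43
Flux ratio = 10^(−0.4 Δm) = 10^(−0.4 × -7.43) = 10^2.972 = 937.6

F_A/F_B ≈ 938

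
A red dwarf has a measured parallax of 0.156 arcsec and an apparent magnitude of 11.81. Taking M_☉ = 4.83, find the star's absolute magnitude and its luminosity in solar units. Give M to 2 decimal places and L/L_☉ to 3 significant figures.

d = 1/p = 1/0.156″ = 6.410 pc
M = m − 5 log₁₀ d + 5 = 11.81 − 5·0.8069 + 5 = 12.776
M − M_☉ = 12.776 − 4.83 = 7.946
L/L_☉ = 10^(−0.4 × 7.946) = 6.634×10^-4

M ≈ 12.78; L/L_☉ ≈ 6.63×10^-4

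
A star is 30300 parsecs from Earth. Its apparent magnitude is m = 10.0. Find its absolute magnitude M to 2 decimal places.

M ≈ -7.41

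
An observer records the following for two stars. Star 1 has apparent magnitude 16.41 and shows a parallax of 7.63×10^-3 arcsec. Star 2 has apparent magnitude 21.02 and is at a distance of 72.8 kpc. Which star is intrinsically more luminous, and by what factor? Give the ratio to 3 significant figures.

Star 2 is more luminous, by a factor of 4420.

Star 1: d = 1/p = 1/7.63×10^-3″ = 131.1 pc
Star 1: M = m − 5 log₁₀ d + 5 = 16.41 − 5·2.1175 + 5 = 10.823
Star 2: d = 72.8 kpc = 72800 pc
Star 2: M = m − 5 log₁₀ d + 5 = 21.02 − 5·4.8621 + 5 = 1.709
ΔM = M_1 − M_2 = 10.823 − (1.709) = 9.113; smaller M is more luminous → Star 2.
L ratio = 10^(0.4 |ΔM|) = 10^3.645 = 4419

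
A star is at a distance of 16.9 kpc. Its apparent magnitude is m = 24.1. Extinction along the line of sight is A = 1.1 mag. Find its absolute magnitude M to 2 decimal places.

d = 16.9 kpc = 16900 pc
5 log₁₀(d/10 pc) = 5 log₁₀(16900) − 5 = 16.139
M = m − 5 log₁₀(d/10) − A = 24.1 − 16.139 − 1.1 = 6.861

M ≈ 6.86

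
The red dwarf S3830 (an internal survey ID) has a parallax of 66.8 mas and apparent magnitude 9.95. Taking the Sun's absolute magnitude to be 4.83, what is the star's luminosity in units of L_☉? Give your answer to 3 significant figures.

L/L_☉ ≈ 0.0201

d = 1/p = 1000/66.8 mas = 14.97 pc
M = m − 5 log₁₀ d + 5 = 9.95 − 5·1.1752 + 5 = 9.074
M − M_☉ = 9.074 − 4.83 = 4.244
L/L_☉ = 10^(−0.4 × 4.244) = 0.02007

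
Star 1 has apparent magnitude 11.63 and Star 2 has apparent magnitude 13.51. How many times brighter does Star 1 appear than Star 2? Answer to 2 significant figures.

Δm = 11.63 − (13.51) = -1.88
Flux ratio = 10^(−0.4 Δm) = 10^(−0.4 × -1.88) = 10^0.752 = 5.649

5.6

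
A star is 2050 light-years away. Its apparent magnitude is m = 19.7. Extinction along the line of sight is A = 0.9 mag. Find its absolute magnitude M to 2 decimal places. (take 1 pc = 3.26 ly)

d = 2050 ly / 3.26 = 628.8 pc
5 log₁₀(d/10 pc) = 5 log₁₀(628.8) − 5 = 8.993
M = m − 5 log₁₀(d/10) − A = 19.7 − 8.993 − 0.9 = 9.807

M ≈ 9.81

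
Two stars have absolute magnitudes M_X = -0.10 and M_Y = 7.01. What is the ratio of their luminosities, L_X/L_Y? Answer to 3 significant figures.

ΔM = M_X − M_Y = -7.11
L_X/L_Y = 10^(−0.4 ΔM) = 10^2.844 = 698.2

L_X/L_Y ≈ 698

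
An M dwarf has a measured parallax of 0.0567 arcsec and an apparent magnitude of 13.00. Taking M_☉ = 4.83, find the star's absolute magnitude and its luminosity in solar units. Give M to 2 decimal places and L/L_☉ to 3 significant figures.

M ≈ 11.77; L/L_☉ ≈ 1.68×10^-3

d = 1/p = 1/0.0567″ = 17.64 pc
M = m − 5 log₁₀ d + 5 = 13.00 − 5·1.2464 + 5 = 11.768
M − M_☉ = 11.768 − 4.83 = 6.938
L/L_☉ = 10^(−0.4 × 6.938) = 1.678×10^-3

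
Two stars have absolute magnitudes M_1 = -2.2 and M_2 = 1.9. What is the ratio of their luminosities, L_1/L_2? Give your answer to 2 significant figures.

ΔM = M_1 − M_2 = -4.1
L_1/L_2 = 10^(−0.4 ΔM) = 10^1.640 = 43.65

L_1/L_2 ≈ 44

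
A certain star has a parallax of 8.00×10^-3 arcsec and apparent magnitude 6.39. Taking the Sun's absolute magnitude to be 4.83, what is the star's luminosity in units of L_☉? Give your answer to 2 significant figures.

d = 1/p = 1/8.00×10^-3″ = 125.0 pc
M = m − 5 log₁₀ d + 5 = 6.39 − 5·2.0969 + 5 = 0.905
M − M_☉ = 0.905 − 4.83 = -3.925
L/L_☉ = 10^(−0.4 × -3.925) = 37.14

L/L_☉ ≈ 37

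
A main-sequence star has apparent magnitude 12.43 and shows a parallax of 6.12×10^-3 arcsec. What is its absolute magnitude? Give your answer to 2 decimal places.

M ≈ 6.36

d = 1/p = 1/6.12×10^-3″ = 163.4 pc
5 log₁₀(d/10 pc) = 5 log₁₀(163.4) − 5 = 6.066
M = m − 5 log₁₀(d/10) = 12.43 − 6.066 = 6.364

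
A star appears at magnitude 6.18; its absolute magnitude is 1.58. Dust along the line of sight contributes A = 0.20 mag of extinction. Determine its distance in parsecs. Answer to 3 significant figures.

m − M = 5 log₁₀(d/10 pc) + A  ⇒  6.18 − (1.58) − 0.20 = 5 log₁₀(d/10)
4.400 = 5 log₁₀(d/10)
log₁₀ d = (m − M − A)/5 + 1 = 1.8800
d = 10^1.8800 = 75.86 pc

d ≈ 75.9 pc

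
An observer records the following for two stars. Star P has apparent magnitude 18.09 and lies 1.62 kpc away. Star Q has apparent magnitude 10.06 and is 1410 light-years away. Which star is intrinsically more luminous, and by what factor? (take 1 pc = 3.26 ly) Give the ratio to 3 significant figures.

Star P: d = 1.62 kpc = 1620 pc
Star P: M = m − 5 log₁₀ d + 5 = 18.09 − 5·3.2095 + 5 = 7.042
Star Q: d = 1410 ly / 3.26 = 432.5 pc
Star Q: M = m − 5 log₁₀ d + 5 = 10.06 − 5·2.6360 + 5 = 1.880
ΔM = M_P − M_Q = 7.042 − (1.880) = 5.162; smaller M is more luminous → Star Q.
L ratio = 10^(0.4 |ΔM|) = 10^2.065 = 116.1

Star Q is more luminous, by a factor of 116.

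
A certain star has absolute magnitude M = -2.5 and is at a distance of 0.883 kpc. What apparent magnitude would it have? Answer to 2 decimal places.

d = 0.883 kpc = 883.0 pc
m = M + 5 log₁₀ d − 5 = -2.5 + 5·2.9460 − 5 = 7.230

m ≈ 7.23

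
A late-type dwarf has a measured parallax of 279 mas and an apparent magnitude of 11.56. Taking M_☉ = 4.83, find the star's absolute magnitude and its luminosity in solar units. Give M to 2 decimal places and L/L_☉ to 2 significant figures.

M ≈ 13.79; L/L_☉ ≈ 2.6×10^-4

d = 1/p = 1000/279 mas = 3.584 pc
M = m − 5 log₁₀ d + 5 = 11.56 − 5·0.5544 + 5 = 13.788
M − M_☉ = 13.788 − 4.83 = 8.958
L/L_☉ = 10^(−0.4 × 8.958) = 2.611×10^-4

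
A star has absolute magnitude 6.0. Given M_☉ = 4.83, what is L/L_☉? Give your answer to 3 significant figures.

L/L_☉ ≈ 0.340

M − M_☉ = 6.0 − 4.83 = 1.170
L/L_☉ = 10^(−0.4 (M − M_☉)) = 10^-0.468 = 0.3404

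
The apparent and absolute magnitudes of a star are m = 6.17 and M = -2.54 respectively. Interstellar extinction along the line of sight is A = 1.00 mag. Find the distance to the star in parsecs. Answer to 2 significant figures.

m − M = 5 log₁₀(d/10 pc) + A  ⇒  6.17 − (-2.54) − 1.00 = 5 log₁₀(d/10)
7.710 = 5 log₁₀(d/10)
log₁₀ d = (m − M − A)/5 + 1 = 2.5420
d = 10^2.5420 = 348.3 pc

d ≈ 350 pc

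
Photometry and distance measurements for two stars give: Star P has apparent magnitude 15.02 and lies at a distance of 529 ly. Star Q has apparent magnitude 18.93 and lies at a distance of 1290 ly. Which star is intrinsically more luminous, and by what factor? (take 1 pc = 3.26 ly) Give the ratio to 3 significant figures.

Star P: d = 529 ly / 3.26 = 162.3 pc
Star P: M = m − 5 log₁₀ d + 5 = 15.02 − 5·2.2102 + 5 = 8.969
Star Q: d = 1290 ly / 3.26 = 395.7 pc
Star Q: M = m − 5 log₁₀ d + 5 = 18.93 − 5·2.5974 + 5 = 10.943
ΔM = M_P − M_Q = 8.969 − (10.943) = -1.974; smaller M is more luminous → Star P.
L ratio = 10^(0.4 |ΔM|) = 10^0.790 = 6.162

Star P is more luminous, by a factor of 6.16.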